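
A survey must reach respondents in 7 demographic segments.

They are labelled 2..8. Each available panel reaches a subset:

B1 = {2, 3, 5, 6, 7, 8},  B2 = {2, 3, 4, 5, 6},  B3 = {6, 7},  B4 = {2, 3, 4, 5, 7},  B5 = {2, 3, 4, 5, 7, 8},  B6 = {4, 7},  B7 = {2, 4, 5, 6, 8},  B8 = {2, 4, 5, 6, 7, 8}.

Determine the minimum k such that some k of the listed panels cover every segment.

B1 and B4 together: B1 ∪ B4 = {2, 3, 4, 5, 6, 7, 8} — every segment is covered.
No single panel has all 7 segments (the largest, B1, has 6), so 2 is optimal.

2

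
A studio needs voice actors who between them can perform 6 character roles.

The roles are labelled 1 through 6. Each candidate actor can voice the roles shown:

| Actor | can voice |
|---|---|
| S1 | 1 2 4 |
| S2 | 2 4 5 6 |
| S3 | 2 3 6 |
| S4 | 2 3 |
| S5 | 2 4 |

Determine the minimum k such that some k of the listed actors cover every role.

S1 and S2 and S4 together: S1 ∪ S2 ∪ S4 = {1, 2, 3, 4, 5, 6} — every role is covered.
Only S1 contains 1, so S1 is forced; the remaining 3 roles need at least 2 more actors (each remaining actor adds at most 2) — so at least 3 actors are needed, and 3 is optimal.

3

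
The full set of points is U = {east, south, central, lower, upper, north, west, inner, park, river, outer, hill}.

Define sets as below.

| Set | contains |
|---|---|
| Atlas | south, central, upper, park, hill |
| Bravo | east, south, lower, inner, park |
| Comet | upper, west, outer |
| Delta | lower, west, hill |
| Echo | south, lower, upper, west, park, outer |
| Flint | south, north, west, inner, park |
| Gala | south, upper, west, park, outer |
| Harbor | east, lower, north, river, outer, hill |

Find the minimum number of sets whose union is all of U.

3

Atlas and Flint and Harbor together: Atlas ∪ Flint ∪ Harbor = {east, south, central, lower, upper, north, west, inner, park, river, outer, hill} — every point is covered.
Only Atlas contains central, so Atlas is forced; the remaining 7 points need at least 2 more sets (each remaining set adds at most 5) — so at least 3 sets are needed, and 3 is optimal.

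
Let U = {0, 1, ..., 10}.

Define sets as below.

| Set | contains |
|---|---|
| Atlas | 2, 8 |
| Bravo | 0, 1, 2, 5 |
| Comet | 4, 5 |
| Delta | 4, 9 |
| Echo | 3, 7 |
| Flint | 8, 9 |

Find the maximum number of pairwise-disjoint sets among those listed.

3

Atlas, Comet, Echo are pairwise disjoint (Atlas={2,8}; Comet={4,5}; Echo={3,7}).
Every remaining set overlaps one of these, and no 4 of the listed sets are pairwise disjoint, so 3 is the maximum.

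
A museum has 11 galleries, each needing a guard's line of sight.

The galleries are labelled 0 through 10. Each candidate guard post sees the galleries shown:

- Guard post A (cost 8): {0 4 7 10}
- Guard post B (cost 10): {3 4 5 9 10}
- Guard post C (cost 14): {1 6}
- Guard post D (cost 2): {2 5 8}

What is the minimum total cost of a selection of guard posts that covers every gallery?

34

A, B, C, D together cover every gallery (A ∪ B ∪ C ∪ D = {0, 1, 2, 3, 4, 5, 6, 7, 8, 9, 10}); total cost 8 + 10 + 14 + 2 = 34.
No covering selection has total cost below 34.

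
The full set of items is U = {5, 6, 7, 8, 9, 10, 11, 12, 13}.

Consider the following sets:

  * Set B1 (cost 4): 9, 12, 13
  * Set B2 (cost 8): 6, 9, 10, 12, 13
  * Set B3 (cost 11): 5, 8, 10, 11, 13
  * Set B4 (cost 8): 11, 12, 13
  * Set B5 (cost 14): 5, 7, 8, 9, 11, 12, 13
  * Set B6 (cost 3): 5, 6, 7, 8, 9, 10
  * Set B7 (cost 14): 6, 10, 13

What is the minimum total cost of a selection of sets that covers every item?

B4, B6 together cover every item (B4 ∪ B6 = {5, 6, 7, 8, 9, 10, 11, 12, 13}); total cost 8 + 3 = 11.
The greedy pick B6, B1, B4 costs 15; no covering selection beats 11.

11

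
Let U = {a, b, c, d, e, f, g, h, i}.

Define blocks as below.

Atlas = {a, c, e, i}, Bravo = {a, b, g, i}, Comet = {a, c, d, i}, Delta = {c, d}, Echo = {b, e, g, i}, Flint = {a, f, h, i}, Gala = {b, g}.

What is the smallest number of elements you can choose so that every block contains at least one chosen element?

The 3 elements {c, g, i} hit every block.
The blocks Delta, Flint, Gala are pairwise disjoint, so any hitting set needs a separate element for each — at least 3. Hence 3 is optimal.

3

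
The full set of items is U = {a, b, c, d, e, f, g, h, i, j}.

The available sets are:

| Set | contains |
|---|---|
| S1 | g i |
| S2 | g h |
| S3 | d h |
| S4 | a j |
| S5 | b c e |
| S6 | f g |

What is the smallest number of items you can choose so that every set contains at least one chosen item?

4

Take T = {c, d, g, j}. Each listed set contains at least one of these, so T is a hitting set of size 4.
The sets S3, S4, S5, S6 are pairwise disjoint, so any hitting set needs a separate item for each — at least 4. Hence 4 is optimal.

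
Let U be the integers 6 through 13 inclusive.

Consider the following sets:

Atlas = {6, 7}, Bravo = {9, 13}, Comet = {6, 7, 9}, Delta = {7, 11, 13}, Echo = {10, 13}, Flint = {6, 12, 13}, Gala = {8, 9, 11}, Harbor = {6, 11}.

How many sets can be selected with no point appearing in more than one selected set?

3

Atlas, Echo, Gala are pairwise disjoint (Atlas={6,7}; Echo={10,13}; Gala={8,9,11}).
Every remaining set overlaps one of these, and no 4 of the listed sets are pairwise disjoint, so 3 is the maximum.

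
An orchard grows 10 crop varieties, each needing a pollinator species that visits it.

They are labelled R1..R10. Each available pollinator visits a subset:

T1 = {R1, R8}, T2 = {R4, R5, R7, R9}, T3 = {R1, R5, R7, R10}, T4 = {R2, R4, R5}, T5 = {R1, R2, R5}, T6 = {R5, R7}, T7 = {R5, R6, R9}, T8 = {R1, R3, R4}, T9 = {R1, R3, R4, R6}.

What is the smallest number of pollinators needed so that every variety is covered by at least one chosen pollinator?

5

T1 and T3 and T5 and T7 and T8 together: T1 ∪ T3 ∪ T5 ∪ T7 ∪ T8 = {R1, R2, R3, R4, R5, R6, R7, R8, R9, R10} — every variety is covered.
No 4 of the 9 pollinators cover everything (all 126 combinations miss at least one variety), so 5 is optimal.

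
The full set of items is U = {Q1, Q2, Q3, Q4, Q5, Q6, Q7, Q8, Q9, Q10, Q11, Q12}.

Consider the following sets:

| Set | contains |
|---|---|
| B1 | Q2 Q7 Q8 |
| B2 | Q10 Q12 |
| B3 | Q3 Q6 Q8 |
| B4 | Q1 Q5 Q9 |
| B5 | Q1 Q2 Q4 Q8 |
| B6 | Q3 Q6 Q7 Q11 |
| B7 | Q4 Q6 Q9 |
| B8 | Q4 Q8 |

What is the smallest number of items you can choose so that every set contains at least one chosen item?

The 4 items {Q7, Q8, Q9, Q10} hit every set.
The sets B2, B4, B6, B8 are pairwise disjoint, so any hitting set needs a separate item for each — at least 4. Hence 4 is optimal.

4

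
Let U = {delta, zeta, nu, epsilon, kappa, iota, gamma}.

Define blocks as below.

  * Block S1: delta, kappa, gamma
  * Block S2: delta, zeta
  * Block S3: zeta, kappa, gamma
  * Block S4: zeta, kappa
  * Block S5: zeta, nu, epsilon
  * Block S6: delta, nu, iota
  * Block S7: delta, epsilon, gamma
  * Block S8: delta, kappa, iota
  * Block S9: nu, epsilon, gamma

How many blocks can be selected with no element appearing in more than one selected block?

S2, S9 are pairwise disjoint (S2={delta,zeta}; S9={nu,epsilon,gamma}).
Every remaining block overlaps one of these, and no 3 of the listed blocks are pairwise disjoint, so 2 is the maximum.

2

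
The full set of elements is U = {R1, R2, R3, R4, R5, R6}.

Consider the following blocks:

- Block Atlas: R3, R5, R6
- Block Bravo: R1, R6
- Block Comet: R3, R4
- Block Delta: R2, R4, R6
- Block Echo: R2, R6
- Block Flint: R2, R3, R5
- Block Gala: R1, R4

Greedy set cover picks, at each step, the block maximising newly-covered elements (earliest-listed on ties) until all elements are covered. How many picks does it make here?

3

Greedy: pick Atlas (covers 3 new) → pick Delta (covers 2 new) → pick Bravo (covers 1 new). Total picks: 3.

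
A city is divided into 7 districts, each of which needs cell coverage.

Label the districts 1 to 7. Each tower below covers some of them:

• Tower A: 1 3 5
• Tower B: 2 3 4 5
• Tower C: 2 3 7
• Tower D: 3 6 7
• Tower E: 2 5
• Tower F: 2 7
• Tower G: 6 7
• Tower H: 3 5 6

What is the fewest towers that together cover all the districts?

A and B and D together: A ∪ B ∪ D = {1, 2, 3, 4, 5, 6, 7} — every district is covered.
Only A contains 1, so A is forced; the remaining 4 districts need at least 2 more towers (each remaining tower adds at most 2) — so at least 3 towers are needed, and 3 is optimal.

3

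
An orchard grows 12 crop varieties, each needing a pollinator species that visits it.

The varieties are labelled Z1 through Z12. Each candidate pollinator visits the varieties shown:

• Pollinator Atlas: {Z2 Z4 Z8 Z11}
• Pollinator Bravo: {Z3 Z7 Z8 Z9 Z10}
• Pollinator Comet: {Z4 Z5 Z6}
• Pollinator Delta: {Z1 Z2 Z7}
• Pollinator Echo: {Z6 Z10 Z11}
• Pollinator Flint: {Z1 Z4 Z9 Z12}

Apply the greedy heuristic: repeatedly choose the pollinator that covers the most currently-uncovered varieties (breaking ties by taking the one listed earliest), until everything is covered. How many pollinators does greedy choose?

4

Greedy: pick Bravo (covers 5 new) → pick Atlas (covers 3 new) → pick Comet (covers 2 new) → pick Flint (covers 2 new). Total picks: 4.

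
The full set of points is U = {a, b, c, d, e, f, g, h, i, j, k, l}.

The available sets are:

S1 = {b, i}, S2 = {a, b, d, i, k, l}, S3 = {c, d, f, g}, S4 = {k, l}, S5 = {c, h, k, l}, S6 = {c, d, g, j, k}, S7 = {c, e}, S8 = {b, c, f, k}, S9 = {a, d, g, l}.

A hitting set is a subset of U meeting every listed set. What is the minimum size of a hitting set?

3

The 3 points {c, i, l} hit every set.
The sets S1, S4, S7 are pairwise disjoint, so any hitting set needs a separate point for each — at least 3. Hence 3 is optimal.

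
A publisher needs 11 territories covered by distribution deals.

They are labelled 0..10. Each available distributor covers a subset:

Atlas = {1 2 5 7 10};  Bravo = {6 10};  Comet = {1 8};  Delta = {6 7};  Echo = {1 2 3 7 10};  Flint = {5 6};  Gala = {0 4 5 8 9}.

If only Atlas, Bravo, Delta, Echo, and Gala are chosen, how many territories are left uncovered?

Union of Atlas, Bravo, Delta, Echo, Gala = {0, 1, 2, 3, 4, 5, 6, 7, 8, 9, 10} — that's every territory, so 0 are uncovered.

0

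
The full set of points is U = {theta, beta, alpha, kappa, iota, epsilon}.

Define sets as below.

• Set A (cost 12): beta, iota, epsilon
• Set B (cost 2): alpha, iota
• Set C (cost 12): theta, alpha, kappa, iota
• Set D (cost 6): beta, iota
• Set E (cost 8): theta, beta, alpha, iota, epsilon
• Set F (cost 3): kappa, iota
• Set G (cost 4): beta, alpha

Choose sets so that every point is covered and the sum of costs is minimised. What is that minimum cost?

11

E, F together cover every point (E ∪ F = {theta, beta, alpha, kappa, iota, epsilon}); total cost 8 + 3 = 11.
The greedy pick B, E, F costs 13; no covering selection beats 11.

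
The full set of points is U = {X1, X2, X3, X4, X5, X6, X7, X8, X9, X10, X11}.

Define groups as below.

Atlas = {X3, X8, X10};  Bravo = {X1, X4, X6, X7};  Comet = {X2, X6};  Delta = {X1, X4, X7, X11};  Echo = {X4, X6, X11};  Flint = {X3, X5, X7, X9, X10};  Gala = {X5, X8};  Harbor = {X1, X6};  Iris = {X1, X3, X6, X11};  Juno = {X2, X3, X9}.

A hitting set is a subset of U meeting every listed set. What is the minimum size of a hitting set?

H = {X2, X6, X7, X8} meets every group (each contains at least one member of H), and |H| = 4.
No choice of 3 points meets every group, so 4 is the minimum.

4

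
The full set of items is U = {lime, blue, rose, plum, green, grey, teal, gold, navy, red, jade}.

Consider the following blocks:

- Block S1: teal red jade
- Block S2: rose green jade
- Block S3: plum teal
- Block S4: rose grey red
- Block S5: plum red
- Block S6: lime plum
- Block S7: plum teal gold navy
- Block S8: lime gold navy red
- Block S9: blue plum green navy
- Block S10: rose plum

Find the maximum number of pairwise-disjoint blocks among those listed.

3

S2, S3, S8 are pairwise disjoint (S2={rose,green,jade}; S3={plum,teal}; S8={lime,gold,navy,red}).
Every remaining block overlaps one of these, and no 4 of the listed blocks are pairwise disjoint, so 3 is the maximum.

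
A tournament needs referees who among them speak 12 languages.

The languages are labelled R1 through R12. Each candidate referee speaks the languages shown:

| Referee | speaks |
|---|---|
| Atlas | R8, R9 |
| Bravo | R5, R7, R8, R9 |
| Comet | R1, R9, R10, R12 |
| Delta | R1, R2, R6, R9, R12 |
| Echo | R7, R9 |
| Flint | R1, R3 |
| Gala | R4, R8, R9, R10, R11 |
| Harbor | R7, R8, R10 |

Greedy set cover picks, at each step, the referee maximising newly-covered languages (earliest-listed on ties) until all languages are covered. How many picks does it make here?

Greedy: pick Delta (covers 5 new) → pick Gala (covers 4 new) → pick Bravo (covers 2 new) → pick Flint (covers 1 new). Total picks: 4.

4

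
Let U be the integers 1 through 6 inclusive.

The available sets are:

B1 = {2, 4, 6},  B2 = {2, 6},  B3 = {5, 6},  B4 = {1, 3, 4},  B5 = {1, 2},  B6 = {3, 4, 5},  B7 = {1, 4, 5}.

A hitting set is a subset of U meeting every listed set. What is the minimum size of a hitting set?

The 3 points {1, 2, 5} hit every set.
No choice of 2 points meets every set, so 3 is the minimum.

3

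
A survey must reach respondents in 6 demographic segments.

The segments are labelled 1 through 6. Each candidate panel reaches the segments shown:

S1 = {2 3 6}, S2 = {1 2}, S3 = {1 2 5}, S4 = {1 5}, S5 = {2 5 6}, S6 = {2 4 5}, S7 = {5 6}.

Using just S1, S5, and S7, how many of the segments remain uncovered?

Union of S1, S5, S7 = {2, 3, 5, 6}.
Not covered: 1, 4 — 2 segments.

2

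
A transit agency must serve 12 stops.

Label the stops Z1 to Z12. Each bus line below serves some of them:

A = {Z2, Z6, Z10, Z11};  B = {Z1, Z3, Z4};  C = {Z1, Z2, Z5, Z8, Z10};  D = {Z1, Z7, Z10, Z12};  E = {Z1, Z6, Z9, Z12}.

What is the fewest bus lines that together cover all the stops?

5

Take {A, B, C, D, E}. Their union is {Z1, Z2, Z3, Z4, Z5, Z6, Z7, Z8, Z9, Z10, Z11, Z12}, which is all 12 stops.
No 4 of the 5 bus lines cover everything (all 5 combinations miss at least one stop), so 5 is optimal.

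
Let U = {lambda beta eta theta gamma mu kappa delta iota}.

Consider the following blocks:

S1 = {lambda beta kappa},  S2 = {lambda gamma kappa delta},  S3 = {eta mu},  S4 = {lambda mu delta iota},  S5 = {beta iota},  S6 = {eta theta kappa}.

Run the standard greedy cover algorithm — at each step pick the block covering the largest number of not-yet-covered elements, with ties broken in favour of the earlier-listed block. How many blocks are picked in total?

4

Greedy: pick S2 (covers 4 new) → pick S3 (covers 2 new) → pick S5 (covers 2 new) → pick S6 (covers 1 new). Total picks: 4.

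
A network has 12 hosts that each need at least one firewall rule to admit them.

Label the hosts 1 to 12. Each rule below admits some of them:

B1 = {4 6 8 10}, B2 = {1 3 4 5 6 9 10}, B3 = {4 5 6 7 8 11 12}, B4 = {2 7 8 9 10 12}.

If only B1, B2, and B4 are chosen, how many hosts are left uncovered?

Union of B1, B2, B4 = {1, 2, 3, 4, 5, 6, 7, 8, 9, 10, 12}.
Not covered: 11 — 1 host.

1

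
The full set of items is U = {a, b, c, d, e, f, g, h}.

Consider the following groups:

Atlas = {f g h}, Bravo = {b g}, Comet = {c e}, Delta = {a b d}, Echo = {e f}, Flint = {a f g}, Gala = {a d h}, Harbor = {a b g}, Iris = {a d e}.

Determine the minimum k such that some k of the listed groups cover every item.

3

Atlas and Comet and Delta together: Atlas ∪ Comet ∪ Delta = {a, b, c, d, e, f, g, h} — every item is covered.
Each group has at most 3 items, and 2·3 = 6 < 8 — so at least 3 groups are needed, and 3 is optimal.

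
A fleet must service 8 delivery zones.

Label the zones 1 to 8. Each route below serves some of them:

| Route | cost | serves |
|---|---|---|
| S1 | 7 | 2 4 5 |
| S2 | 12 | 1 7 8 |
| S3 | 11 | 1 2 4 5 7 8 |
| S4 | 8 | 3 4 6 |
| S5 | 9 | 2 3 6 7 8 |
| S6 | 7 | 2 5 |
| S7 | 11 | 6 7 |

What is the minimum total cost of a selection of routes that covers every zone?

19

S3, S4 together cover every zone (S3 ∪ S4 = {1, 2, 3, 4, 5, 6, 7, 8}); total cost 11 + 8 = 19.
The greedy pick S5, S1, S3 costs 27; no covering selection beats 19.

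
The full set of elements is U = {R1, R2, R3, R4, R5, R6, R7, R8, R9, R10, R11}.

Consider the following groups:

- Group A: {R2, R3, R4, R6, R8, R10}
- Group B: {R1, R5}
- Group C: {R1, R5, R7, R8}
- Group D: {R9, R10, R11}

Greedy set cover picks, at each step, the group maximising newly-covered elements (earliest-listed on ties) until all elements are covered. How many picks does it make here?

Greedy: pick A (covers 6 new) → pick C (covers 3 new) → pick D (covers 2 new). Total picks: 3.

3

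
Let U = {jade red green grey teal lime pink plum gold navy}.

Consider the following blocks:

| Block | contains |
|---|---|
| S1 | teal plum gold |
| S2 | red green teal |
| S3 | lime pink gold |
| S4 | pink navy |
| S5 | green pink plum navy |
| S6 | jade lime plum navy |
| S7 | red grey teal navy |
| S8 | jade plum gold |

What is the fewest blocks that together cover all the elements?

4

S1 and S5 and S6 and S7 together: S1 ∪ S5 ∪ S6 ∪ S7 = {jade, red, green, grey, teal, lime, pink, plum, gold, navy} — every element is covered.
No 3 of the 8 blocks cover everything (all 56 combinations miss at least one element), so 4 is optimal.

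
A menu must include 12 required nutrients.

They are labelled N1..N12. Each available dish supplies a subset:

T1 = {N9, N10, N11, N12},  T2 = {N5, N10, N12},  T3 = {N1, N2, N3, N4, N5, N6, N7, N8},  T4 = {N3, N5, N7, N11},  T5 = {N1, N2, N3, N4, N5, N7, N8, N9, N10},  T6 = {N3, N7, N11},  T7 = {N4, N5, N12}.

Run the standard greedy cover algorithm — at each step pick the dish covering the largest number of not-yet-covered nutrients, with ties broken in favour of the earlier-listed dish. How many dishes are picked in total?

3

Greedy: pick T5 (covers 9 new) → pick T1 (covers 2 new) → pick T3 (covers 1 new). Total picks: 3.
(The true minimum cover uses only 2 dishes, so greedy is not optimal here.)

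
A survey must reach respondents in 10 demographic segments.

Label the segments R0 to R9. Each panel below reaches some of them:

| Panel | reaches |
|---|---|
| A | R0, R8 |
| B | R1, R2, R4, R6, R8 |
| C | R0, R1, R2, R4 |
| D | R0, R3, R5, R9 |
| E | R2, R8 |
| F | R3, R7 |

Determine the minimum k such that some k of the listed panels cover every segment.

Take {B, D, F}. Their union is {R0, R1, R2, R3, R4, R5, R6, R7, R8, R9}, which is all 10 segments.
Only D contains R5, so D is forced; the remaining 6 segments need at least 2 more panels (each remaining panel adds at most 5) — so at least 3 panels are needed, and 3 is optimal.

3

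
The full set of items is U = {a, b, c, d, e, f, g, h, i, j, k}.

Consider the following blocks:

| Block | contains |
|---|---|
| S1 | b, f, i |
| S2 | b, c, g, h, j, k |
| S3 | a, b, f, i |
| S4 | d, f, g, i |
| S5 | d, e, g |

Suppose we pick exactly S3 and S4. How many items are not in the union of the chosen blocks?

5

Union of S3, S4 = {a, b, d, f, g, i}.
Not covered: c, e, h, j, k — 5 items.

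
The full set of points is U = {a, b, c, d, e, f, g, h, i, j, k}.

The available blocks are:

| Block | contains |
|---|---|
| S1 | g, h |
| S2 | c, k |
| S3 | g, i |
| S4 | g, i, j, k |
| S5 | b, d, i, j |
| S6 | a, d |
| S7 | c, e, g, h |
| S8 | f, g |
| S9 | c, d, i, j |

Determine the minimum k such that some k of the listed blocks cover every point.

Take {S2, S5, S6, S7, S8}. Their union is {a, b, c, d, e, f, g, h, i, j, k}, which is all 11 points.
No 4 of the 9 blocks cover everything (all 126 combinations miss at least one point), so 5 is optimal.

5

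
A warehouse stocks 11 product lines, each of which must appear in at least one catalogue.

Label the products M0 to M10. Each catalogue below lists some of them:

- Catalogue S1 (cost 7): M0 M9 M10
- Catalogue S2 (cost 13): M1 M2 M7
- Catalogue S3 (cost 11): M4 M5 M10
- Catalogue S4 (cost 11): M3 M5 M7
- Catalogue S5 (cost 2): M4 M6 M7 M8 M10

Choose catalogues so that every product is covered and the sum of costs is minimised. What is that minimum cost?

S1, S2, S4, S5 together cover every product (S1 ∪ S2 ∪ S4 ∪ S5 = {M0, M1, M2, M3, M4, M5, M6, M7, M8, M9, M10}); total cost 7 + 13 + 11 + 2 = 33.
No covering selection has total cost below 33.

33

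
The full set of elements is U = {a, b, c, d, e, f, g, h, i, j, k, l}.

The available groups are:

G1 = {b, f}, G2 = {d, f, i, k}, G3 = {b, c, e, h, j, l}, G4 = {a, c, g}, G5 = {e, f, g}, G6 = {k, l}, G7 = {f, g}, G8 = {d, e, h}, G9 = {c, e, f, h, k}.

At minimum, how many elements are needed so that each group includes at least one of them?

Take T = {c, d, f, l}. Each listed group contains at least one of these, so T is a hitting set of size 4.
The groups G1, G4, G6, G8 are pairwise disjoint, so any hitting set needs a separate element for each — at least 4. Hence 4 is optimal.

4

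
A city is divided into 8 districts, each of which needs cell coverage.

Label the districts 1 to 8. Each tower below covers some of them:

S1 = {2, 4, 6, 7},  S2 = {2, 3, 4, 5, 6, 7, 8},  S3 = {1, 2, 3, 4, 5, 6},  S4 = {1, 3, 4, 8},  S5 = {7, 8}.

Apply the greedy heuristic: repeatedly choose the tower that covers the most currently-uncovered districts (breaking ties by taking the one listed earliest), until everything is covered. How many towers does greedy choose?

2

Greedy: pick S2 (covers 7 new) → pick S3 (covers 1 new). Total picks: 2.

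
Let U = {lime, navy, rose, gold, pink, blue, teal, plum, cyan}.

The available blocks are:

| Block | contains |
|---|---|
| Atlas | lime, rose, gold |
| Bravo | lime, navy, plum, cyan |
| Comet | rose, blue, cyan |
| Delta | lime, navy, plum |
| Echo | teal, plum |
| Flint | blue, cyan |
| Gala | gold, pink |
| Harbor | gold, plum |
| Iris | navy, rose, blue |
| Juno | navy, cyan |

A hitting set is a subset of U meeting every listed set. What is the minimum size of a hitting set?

Take H = {gold, blue, plum, cyan}. Each listed block contains at least one of these, so H is a hitting set of size 4.
No choice of 3 items meets every block, so 4 is the minimum.

4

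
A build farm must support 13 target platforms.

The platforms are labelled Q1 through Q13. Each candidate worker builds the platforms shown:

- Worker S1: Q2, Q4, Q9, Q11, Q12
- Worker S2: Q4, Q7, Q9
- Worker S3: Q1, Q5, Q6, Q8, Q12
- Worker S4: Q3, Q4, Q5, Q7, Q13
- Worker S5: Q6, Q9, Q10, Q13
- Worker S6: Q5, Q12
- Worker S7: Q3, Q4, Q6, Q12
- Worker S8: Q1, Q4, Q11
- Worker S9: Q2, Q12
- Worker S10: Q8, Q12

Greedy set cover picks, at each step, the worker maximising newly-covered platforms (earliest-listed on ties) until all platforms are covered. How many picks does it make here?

4

Greedy: pick S1 (covers 5 new) → pick S3 (covers 4 new) → pick S4 (covers 3 new) → pick S5 (covers 1 new). Total picks: 4.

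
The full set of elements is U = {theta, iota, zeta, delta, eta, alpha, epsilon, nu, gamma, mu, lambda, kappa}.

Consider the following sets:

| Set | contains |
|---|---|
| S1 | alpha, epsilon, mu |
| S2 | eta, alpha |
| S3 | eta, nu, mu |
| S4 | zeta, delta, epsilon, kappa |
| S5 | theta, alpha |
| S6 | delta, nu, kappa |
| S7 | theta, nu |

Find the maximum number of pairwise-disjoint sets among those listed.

3

S2, S4, S7 are pairwise disjoint (S2={eta,alpha}; S4={zeta,delta,epsilon,kappa}; S7={theta,nu}).
Every remaining set overlaps one of these, and no 4 of the listed sets are pairwise disjoint, so 3 is the maximum.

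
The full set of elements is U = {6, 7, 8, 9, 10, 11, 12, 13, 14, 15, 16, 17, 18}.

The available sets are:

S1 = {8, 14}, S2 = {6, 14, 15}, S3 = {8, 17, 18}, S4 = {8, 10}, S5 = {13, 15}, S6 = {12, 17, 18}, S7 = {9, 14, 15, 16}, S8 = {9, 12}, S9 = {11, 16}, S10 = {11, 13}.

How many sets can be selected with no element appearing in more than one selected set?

4

S2, S4, S6, S9 are pairwise disjoint (S2={6,14,15}; S4={8,10}; S6={12,17,18}; S9={11,16}).
Every remaining set overlaps one of these, and no 5 of the listed sets are pairwise disjoint, so 4 is the maximum.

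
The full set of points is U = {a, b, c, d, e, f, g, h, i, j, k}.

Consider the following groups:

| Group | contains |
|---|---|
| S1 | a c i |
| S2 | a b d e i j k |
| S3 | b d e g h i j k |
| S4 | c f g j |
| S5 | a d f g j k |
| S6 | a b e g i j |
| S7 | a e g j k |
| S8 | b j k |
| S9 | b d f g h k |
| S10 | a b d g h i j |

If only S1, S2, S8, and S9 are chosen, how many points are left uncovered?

0

Union of S1, S2, S8, S9 = {a, b, c, d, e, f, g, h, i, j, k} — that's every point, so 0 are uncovered.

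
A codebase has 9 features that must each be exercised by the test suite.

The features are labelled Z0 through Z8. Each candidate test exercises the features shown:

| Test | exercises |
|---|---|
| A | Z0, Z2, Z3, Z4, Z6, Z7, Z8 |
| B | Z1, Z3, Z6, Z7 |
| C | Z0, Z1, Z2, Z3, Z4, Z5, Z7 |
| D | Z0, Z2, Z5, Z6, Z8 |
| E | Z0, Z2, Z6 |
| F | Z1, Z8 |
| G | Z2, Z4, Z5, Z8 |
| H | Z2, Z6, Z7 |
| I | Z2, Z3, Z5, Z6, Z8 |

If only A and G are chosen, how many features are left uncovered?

1

Union of A, G = {Z0, Z2, Z3, Z4, Z5, Z6, Z7, Z8}.
Not covered: Z1 — 1 feature.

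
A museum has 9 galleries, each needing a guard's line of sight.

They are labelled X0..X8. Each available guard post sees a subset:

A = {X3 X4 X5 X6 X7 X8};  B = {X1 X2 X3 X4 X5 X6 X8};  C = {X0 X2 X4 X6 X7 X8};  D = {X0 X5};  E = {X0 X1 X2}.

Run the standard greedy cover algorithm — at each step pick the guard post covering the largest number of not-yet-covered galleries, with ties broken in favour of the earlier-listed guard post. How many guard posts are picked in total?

Greedy: pick B (covers 7 new) → pick C (covers 2 new). Total picks: 2.

2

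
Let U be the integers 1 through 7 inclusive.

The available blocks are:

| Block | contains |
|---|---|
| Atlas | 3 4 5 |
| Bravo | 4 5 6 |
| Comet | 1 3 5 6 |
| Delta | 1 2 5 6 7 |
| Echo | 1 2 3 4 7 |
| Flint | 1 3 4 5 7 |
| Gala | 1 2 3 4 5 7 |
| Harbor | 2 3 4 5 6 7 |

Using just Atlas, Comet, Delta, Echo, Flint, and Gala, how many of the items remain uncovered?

Union of Atlas, Comet, Delta, Echo, Flint, Gala = {1, 2, 3, 4, 5, 6, 7} — that's every item, so 0 are uncovered.

0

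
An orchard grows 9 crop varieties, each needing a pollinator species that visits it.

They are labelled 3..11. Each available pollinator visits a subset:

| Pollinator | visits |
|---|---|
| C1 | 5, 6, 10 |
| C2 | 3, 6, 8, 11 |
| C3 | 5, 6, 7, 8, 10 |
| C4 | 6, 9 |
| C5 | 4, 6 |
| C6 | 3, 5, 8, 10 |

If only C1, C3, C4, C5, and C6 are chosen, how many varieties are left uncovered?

1

Union of C1, C3, C4, C5, C6 = {3, 4, 5, 6, 7, 8, 9, 10}.
Not covered: 11 — 1 variety.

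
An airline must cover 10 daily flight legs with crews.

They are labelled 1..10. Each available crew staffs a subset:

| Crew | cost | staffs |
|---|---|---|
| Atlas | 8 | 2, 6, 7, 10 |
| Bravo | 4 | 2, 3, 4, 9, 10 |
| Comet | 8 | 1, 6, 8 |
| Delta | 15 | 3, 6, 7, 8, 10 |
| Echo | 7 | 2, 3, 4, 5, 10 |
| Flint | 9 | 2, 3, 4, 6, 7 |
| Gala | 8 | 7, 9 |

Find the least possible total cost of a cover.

23

Comet, Echo, Gala together cover every leg (Comet ∪ Echo ∪ Gala = {1, 2, 3, 4, 5, 6, 7, 8, 9, 10}); total cost 8 + 7 + 8 = 23.
The greedy pick Bravo, Comet, Echo, Atlas costs 27; no covering selection beats 23.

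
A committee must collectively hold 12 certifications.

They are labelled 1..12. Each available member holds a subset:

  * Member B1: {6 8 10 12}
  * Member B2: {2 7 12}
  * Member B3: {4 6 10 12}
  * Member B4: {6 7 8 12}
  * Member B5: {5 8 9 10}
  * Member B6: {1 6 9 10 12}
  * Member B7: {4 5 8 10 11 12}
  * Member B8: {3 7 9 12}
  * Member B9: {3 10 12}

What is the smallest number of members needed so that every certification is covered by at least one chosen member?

Take {B2, B6, B7, B8}. Their union is {1, 2, 3, 4, 5, 6, 7, 8, 9, 10, 11, 12}, which is all 12 certifications.
No 3 of the 9 members cover everything (all 84 combinations miss at least one certification), so 4 is optimal.

4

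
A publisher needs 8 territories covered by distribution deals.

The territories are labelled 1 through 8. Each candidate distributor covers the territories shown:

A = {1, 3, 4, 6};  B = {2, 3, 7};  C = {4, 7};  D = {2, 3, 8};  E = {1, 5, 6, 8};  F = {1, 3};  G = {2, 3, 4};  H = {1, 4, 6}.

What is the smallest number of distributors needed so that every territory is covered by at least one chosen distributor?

3

C and E and G together: C ∪ E ∪ G = {1, 2, 3, 4, 5, 6, 7, 8} — every territory is covered.
Only E contains 5, so E is forced; the remaining 4 territories need at least 2 more distributors (each remaining distributor adds at most 3) — so at least 3 distributors are needed, and 3 is optimal.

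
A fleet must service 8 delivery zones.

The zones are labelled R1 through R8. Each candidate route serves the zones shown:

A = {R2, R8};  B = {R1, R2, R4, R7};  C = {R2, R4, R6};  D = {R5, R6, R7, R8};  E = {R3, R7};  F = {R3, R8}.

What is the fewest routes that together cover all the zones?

B and D and E together: B ∪ D ∪ E = {R1, R2, R3, R4, R5, R6, R7, R8} — every zone is covered.
Only B contains R1, so B is forced; the remaining 4 zones need at least 2 more routes (each remaining route adds at most 3) — so at least 3 routes are needed, and 3 is optimal.

3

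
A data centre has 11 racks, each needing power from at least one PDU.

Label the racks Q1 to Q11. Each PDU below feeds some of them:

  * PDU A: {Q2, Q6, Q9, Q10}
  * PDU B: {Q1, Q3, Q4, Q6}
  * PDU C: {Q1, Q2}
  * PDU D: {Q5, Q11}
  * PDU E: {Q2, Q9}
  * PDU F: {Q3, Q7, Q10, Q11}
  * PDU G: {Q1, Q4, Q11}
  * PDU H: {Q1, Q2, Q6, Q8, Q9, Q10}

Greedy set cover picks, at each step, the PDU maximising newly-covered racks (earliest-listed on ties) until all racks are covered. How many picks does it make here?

Greedy: pick H (covers 6 new) → pick F (covers 3 new) → pick B (covers 1 new) → pick D (covers 1 new). Total picks: 4.

4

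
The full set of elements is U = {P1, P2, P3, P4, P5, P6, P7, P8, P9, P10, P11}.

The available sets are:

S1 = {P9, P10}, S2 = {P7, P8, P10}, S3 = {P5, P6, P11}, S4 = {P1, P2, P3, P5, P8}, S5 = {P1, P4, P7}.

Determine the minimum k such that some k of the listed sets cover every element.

S1 and S3 and S4 and S5 together: S1 ∪ S3 ∪ S4 ∪ S5 = {P1, P2, P3, P4, P5, P6, P7, P8, P9, P10, P11} — every element is covered.
Only S4 contains P2, so S4 is forced; the remaining 6 elements need at least 3 more sets (each remaining set adds at most 2) — so at least 4 sets are needed, and 4 is optimal.

4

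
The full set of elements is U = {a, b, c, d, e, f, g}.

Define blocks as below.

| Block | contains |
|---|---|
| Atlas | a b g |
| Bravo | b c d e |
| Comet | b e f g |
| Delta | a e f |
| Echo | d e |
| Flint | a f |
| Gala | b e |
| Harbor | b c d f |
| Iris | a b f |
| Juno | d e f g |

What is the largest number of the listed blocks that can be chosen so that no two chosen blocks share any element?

Flint, Gala are pairwise disjoint (Flint={a,f}; Gala={b,e}).
Every remaining block overlaps one of these, and no 3 of the listed blocks are pairwise disjoint, so 2 is the maximum.

2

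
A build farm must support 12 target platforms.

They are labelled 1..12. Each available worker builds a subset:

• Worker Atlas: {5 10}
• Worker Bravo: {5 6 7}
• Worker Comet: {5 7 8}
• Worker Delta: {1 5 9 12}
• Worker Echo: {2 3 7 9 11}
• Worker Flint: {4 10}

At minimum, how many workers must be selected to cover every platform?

Take {Bravo, Comet, Delta, Echo, Flint}. Their union is {1, 2, 3, 4, 5, 6, 7, 8, 9, 10, 11, 12}, which is all 12 platforms.
No 4 of the 6 workers cover everything (all 15 combinations miss at least one platform), so 5 is optimal.

5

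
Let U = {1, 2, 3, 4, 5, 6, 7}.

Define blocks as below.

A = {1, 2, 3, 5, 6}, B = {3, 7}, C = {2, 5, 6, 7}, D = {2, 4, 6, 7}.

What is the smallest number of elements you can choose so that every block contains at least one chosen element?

H = {6, 7} meets every block (each contains at least one member of H), and |H| = 2.
No single element lies in every block, so at least 2 are needed and 2 is optimal.

2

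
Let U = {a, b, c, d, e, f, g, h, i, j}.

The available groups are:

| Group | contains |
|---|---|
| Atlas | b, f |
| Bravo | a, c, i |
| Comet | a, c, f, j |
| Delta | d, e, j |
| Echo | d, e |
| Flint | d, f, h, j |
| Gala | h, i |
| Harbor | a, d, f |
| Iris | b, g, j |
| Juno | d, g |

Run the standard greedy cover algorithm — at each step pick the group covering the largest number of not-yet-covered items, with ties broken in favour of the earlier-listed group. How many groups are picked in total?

4

Greedy: pick Comet (covers 4 new) → pick Delta (covers 2 new) → pick Gala (covers 2 new) → pick Iris (covers 2 new). Total picks: 4.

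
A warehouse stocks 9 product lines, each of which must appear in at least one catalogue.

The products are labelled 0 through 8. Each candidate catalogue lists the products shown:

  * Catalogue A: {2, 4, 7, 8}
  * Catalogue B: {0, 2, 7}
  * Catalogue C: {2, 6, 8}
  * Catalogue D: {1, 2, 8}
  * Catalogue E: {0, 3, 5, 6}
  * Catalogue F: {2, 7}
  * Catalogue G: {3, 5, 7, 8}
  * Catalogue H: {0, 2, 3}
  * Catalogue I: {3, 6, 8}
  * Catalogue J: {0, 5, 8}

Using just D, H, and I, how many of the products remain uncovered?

3

Union of D, H, I = {0, 1, 2, 3, 6, 8}.
Not covered: 4, 5, 7 — 3 products.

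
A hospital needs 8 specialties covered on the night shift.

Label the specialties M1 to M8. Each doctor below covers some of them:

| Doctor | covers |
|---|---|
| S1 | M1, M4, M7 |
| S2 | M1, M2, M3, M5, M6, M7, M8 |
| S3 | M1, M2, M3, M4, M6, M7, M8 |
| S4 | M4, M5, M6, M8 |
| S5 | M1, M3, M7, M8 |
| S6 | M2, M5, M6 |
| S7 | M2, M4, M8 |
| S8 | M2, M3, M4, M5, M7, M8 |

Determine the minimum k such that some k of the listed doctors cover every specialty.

2

S2 and S7 together: S2 ∪ S7 = {M1, M2, M3, M4, M5, M6, M7, M8} — every specialty is covered.
No single doctor has all 8 specialties (the largest, S2, has 7), so 2 is optimal.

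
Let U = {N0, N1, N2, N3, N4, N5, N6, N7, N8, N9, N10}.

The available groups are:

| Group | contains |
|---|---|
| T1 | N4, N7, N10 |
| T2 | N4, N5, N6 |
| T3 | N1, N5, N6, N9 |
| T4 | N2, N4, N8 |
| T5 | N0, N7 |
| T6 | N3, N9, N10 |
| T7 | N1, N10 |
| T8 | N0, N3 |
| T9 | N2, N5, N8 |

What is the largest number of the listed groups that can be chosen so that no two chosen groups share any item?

3

T7, T8, T9 are pairwise disjoint (T7={N1,N10}; T8={N0,N3}; T9={N2,N5,N8}).
Every remaining group overlaps one of these, and no 4 of the listed groups are pairwise disjoint, so 3 is the maximum.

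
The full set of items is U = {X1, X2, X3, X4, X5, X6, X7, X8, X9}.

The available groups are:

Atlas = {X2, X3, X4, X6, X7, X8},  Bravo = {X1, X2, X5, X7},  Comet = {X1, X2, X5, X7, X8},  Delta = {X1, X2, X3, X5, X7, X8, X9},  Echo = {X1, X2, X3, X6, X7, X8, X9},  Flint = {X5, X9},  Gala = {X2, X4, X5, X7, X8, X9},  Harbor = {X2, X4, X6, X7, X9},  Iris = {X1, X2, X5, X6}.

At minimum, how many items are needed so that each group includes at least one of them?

The 2 items {X2, X5} hit every group.
The groups Atlas, Flint are pairwise disjoint, so any hitting set needs a separate item for each — at least 2. Hence 2 is optimal.

2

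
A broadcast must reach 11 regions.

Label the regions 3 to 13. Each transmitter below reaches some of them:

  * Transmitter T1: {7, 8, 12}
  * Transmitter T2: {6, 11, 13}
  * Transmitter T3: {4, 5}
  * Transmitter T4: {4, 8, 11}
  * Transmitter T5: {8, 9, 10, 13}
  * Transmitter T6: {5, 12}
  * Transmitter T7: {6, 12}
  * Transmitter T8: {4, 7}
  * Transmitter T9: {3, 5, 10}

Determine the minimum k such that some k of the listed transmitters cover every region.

T1 and T2 and T3 and T5 and T9 together: T1 ∪ T2 ∪ T3 ∪ T5 ∪ T9 = {3, 4, 5, 6, 7, 8, 9, 10, 11, 12, 13} — every region is covered.
Only T5 contains 9, so T5 is forced; the remaining 7 regions need at least 4 more transmitters (each remaining transmitter adds at most 2) — so at least 5 transmitters are needed, and 5 is optimal.

5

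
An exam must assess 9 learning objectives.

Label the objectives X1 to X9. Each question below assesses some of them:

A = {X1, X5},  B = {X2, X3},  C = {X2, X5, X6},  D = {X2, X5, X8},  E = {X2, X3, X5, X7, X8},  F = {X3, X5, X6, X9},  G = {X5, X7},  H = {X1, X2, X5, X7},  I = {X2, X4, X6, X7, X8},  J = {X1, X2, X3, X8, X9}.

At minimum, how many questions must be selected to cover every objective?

Take {E, I, J}. Their union is {X1, X2, X3, X4, X5, X6, X7, X8, X9}, which is all 9 objectives.
Only I contains X4, so I is forced; the remaining 4 objectives need at least 2 more questions (each remaining question adds at most 3) — so at least 3 questions are needed, and 3 is optimal.

3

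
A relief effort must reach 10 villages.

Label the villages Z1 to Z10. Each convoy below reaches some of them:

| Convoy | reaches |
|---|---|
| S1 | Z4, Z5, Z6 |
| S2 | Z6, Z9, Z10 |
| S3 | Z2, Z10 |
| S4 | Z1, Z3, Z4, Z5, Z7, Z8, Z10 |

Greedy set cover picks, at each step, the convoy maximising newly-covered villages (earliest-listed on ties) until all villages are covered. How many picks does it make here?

3

Greedy: pick S4 (covers 7 new) → pick S2 (covers 2 new) → pick S3 (covers 1 new). Total picks: 3.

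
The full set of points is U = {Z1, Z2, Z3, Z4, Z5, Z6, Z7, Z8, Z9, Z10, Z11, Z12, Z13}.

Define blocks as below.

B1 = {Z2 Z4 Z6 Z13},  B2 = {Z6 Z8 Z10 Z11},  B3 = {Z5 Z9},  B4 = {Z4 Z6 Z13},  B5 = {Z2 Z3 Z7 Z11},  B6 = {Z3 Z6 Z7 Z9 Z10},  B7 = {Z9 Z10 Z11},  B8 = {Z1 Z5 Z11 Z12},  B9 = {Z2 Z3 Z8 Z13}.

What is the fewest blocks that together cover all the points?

4

B1 and B6 and B8 and B9 together: B1 ∪ B6 ∪ B8 ∪ B9 = {Z1, Z2, Z3, Z4, Z5, Z6, Z7, Z8, Z9, Z10, Z11, Z12, Z13} — every point is covered.
No 3 of the 9 blocks cover everything (all 84 combinations miss at least one point), so 4 is optimal.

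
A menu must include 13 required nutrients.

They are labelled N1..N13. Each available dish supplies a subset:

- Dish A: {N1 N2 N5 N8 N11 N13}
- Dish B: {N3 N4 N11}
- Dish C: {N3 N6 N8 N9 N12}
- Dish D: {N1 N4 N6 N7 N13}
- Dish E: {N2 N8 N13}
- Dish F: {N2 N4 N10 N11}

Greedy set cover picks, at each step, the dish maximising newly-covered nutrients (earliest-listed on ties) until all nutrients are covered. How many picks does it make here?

Greedy: pick A (covers 6 new) → pick C (covers 4 new) → pick D (covers 2 new) → pick F (covers 1 new). Total picks: 4.

4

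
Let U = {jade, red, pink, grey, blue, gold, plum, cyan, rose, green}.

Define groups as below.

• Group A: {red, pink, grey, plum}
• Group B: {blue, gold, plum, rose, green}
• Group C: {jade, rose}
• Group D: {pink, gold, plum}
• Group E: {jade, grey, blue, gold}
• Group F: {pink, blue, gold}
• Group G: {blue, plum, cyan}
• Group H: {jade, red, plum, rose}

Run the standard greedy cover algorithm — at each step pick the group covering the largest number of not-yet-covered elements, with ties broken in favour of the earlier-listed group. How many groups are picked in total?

4

Greedy: pick B (covers 5 new) → pick A (covers 3 new) → pick C (covers 1 new) → pick G (covers 1 new). Total picks: 4.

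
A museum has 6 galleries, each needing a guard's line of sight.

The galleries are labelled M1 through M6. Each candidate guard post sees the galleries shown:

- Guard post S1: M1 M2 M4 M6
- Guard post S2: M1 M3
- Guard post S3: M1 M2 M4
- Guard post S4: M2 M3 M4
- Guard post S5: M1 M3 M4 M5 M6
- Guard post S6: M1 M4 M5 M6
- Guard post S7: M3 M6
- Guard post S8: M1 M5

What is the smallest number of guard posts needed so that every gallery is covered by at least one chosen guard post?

2

Take {S4, S6}. Their union is {M1, M2, M3, M4, M5, M6}, which is all 6 galleries.
No single guard post has all 6 galleries (the largest, S5, has 5), so 2 is optimal.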